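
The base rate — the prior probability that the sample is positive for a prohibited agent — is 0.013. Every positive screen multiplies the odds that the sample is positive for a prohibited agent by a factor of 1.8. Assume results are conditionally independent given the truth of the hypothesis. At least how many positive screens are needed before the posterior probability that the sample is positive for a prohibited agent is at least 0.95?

Prior odds = 0.013/0.987 = 13/987.
Likelihood ratio per positive screen = 1.8.
Target odds: 0.95 ÷ 0.05 = 19.
Require 1.8ⁿ ≥ 19 ÷ (13/987) = 18753/13.
1.8¹² ≈1156.83 falls short of 18753/13 but 1.8¹³ ≈2082.3 reaches it, so n = 13.

13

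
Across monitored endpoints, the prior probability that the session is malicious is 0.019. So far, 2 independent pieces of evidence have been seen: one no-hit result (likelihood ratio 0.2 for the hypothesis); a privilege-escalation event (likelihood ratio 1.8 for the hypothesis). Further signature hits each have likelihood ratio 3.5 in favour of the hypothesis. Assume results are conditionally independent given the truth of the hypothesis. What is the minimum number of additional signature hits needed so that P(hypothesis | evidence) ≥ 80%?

6

Prior odds = 0.019/0.981 = 19/981.
Combined Bayes factor of the evidence already in hand = 0.2 × 1.8 = 0.36.
Odds after that evidence = (19/981) × 0.36 = 19/2725.
Target odds = 0.8/0.2 = 4.
Need 3.5ⁿ ≥ 4 ÷ (19/2725) = 10900/19.
3.5⁵ = 525.21875 falls short of 10900/19 but 3.5⁶ = 1838.265625 reaches it, so n = 6.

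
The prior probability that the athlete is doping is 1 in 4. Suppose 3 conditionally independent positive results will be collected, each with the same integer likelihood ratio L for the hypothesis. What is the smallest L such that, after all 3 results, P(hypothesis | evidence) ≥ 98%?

6

Prior odds = 0.25/0.75 = 1/3.
Target odds = 0.98/0.02 = 49.
Need L³ ≥ 49 ÷ (1/3) = 147.
5³ = 125 < 147 ≤ 216 = 6³, so L = 6.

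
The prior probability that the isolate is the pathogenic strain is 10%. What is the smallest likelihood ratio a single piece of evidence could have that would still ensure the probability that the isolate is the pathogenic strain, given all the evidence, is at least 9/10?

Prior odds = 0.1/0.9 = 1/9.
Target odds = 0.9/0.1 = 9.
Required Bayes factor = 9 ÷ (1/9) = 81.

81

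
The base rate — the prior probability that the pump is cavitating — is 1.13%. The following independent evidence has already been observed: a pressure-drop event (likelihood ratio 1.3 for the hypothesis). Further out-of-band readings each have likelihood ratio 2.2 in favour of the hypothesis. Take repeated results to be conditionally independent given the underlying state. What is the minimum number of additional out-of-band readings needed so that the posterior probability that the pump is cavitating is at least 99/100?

Prior odds = 0.0113/0.9887 = 113/9887.
Bayes factor of the evidence already in hand = 1.3.
Odds after that evidence = (113/9887) × 1.3 = 1469/98870.
Target odds = 0.99/0.01 = 99.
Need 2.2ⁿ ≥ 99 ÷ (1469/98870) = 9788130/1469.
2.2¹¹ ≈5843.18 falls short of 9788130/1469 but 2.2¹² ≈12855 reaches it, so n = 12.

12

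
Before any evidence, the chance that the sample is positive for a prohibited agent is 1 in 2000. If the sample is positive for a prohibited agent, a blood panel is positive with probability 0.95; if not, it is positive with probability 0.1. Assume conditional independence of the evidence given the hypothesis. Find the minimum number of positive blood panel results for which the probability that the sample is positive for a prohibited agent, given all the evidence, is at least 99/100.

6

Prior odds: 0.0005 ÷ 0.9995 = 1/1999.
Likelihood ratio of a positive = 0.95/0.1 = 9.5.
Target posterior odds = 0.99/0.01 = 99.
Need (1/1999) × 9.5ⁿ ≥ 99, i.e. 9.5ⁿ ≥ 197901.
9.5⁵ = 77378.09375 falls short of 197901 but 9.5⁶ = 47045881/64 reaches it, so n = 6.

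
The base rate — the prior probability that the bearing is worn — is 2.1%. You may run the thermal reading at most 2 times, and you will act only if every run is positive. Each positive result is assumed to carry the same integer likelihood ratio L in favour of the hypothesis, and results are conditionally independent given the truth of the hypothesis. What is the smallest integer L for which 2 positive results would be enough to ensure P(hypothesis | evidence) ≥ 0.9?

Prior odds = 0.021/0.979 = 21/979.
Target odds = 0.9/0.1 = 9.
Need L² ≥ 9 ÷ (21/979) = 2937/7.
20² = 400 < 2937/7 ≤ 441 = 21², so L = 21.

21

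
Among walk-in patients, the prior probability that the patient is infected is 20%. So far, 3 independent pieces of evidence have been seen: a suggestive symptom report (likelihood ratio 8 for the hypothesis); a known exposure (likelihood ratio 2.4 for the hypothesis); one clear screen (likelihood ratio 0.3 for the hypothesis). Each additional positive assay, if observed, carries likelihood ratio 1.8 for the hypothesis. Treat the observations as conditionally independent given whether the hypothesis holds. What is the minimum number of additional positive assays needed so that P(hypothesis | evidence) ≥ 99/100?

Prior odds = 0.2/0.8 = 0.25.
Combined Bayes factor of the evidence already in hand = 8 × 2.4 × 0.3 = 5.76.
Odds after that evidence = 0.25 × 5.76 = 1.44.
Target odds = 0.99/0.01 = 99.
Need 1.8ⁿ ≥ 99 ÷ 1.44 = 68.75.
1.8⁷ = 4782969/78125 falls short of 68.75 but 1.8⁸ = 43046721/390625 reaches it, so n = 8.

8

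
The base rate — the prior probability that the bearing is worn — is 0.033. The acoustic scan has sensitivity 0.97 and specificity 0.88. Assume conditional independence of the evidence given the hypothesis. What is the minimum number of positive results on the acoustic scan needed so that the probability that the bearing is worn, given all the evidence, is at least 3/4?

Prior odds: 0.033 ÷ 0.967 = 33/967.
False-positive rate = 1 − 0.88 = 0.12; likelihood ratio of a positive = 0.97/0.12 = 97/12.
Target odds: 0.75 ÷ 0.25 = 3.
Require (97/12)ⁿ ≥ 3 ÷ (33/967) = 967/11.
(97/12)² = 9409/144 falls short of 967/11 but (97/12)³ = 912673/1728 reaches it, so n = 3.

3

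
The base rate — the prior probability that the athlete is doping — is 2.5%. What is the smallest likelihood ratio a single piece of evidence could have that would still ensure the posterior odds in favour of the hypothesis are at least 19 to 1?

Prior odds = 0.025/0.975 = 1/39.
Target odds = 19.
Required Bayes factor = 19 ÷ (1/39) = 741.

741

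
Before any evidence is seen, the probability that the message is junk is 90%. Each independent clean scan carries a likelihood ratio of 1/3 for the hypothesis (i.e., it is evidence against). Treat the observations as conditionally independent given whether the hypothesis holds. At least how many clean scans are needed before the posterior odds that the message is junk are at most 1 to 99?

Prior odds: 0.9 ÷ 0.1 = 9.
Likelihood ratio per clean scan = 1/3.
Target odds = 1/99.
Need 9 × (1/3)ⁿ ≤ 1/99, i.e. (1/3)ⁿ ≤ 1/891.
(1/3)⁶ = 1/729 is still above 1/891 but (1/3)⁷ = 1/2187 is at or below it, so n = 7.

7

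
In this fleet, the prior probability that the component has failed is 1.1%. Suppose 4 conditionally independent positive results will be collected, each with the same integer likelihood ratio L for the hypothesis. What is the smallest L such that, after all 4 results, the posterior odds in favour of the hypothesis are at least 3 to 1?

5

Prior odds = 0.011/0.989 = 11/989.
Target odds = 3.
Need L⁴ ≥ 3 ÷ (11/989) = 2967/11.
4⁴ = 256 < 2967/11 ≤ 625 = 5⁴, so L = 5.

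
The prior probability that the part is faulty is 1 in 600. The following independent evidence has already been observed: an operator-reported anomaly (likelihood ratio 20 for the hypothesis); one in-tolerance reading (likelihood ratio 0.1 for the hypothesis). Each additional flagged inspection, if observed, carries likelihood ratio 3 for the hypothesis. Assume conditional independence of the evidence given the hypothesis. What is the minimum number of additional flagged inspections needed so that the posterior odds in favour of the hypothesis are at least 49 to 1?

9

Prior odds = (1/600)/(599/600) = 1/599.
Combined Bayes factor of the evidence already in hand = 20 × 0.1 = 2.
Odds after that evidence = (1/599) × 2 = 2/599.
Target odds = 49.
Need 3ⁿ ≥ 49 ÷ (2/599) = 14675.5.
3⁸ = 6561 falls short of 14675.5 but 3⁹ = 19683 reaches it, so n = 9.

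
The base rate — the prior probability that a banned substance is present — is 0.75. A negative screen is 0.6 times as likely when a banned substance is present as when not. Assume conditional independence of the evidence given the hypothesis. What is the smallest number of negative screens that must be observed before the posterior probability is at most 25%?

Prior odds: 0.75 ÷ 0.25 = 3.
Likelihood ratio per negative screen = 0.6.
Target posterior odds = 0.25/0.75 = 1/3.
Require 0.6ⁿ ≤ 1/3 ÷ 3 = 1/9.
0.6⁴ = 0.1296 is still above 1/9 but 0.6⁵ = 0.07776 is at or below it, so n = 5.

5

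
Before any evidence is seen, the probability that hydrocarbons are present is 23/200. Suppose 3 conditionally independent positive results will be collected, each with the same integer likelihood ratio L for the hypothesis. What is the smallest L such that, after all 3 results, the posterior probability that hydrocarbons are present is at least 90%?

5

Prior odds = 0.115/0.885 = 23/177.
Target odds = 0.9/0.1 = 9.
Need L³ ≥ 9 ÷ (23/177) = 1593/23.
4³ = 64 < 1593/23 ≤ 125 = 5³, so L = 5.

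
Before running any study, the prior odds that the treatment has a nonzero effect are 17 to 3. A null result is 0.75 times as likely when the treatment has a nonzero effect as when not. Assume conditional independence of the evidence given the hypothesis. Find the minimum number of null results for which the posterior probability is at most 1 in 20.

Prior odds = 17/3.
Likelihood ratio per null result = 0.75.
Target posterior odds = 0.05/0.95 = 1/19.
Require 0.75ⁿ ≤ 1/19 ÷ (17/3) = 3/323.
0.75¹⁶ ≈0.0100226 is still above 3/323 but 0.75¹⁷ ≈0.00751695 is at or below it, so n = 17.

17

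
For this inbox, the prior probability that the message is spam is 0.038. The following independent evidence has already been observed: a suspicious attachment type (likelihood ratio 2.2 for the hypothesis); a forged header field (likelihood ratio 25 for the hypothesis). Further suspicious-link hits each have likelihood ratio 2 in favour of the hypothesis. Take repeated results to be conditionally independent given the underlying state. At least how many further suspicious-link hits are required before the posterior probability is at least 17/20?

Prior odds = 0.038/0.962 = 19/481.
Combined Bayes factor of the evidence already in hand = 2.2 × 25 = 55.
Odds after that evidence = (19/481) × 55 = 1045/481.
Target odds = 0.85/0.15 = 17/3.
Need 2ⁿ ≥ 17/3 ÷ (1045/481) = 8177/3135.
2¹ = 2 falls short of 8177/3135 but 2² = 4 reaches it, so n = 2.

2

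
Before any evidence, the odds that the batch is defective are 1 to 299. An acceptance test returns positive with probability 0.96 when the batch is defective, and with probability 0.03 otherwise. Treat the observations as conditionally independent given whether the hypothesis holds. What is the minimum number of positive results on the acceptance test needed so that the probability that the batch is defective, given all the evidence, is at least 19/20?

Prior odds = 1/299.
Likelihood ratio of a positive result = 0.96/0.03 = 32.
Target posterior odds = 0.95/0.05 = 19.
Require 32ⁿ ≥ 19 ÷ (1/299) = 5681.
32² = 1024 falls short of 5681 but 32³ = 32768 reaches it, so n = 3.

3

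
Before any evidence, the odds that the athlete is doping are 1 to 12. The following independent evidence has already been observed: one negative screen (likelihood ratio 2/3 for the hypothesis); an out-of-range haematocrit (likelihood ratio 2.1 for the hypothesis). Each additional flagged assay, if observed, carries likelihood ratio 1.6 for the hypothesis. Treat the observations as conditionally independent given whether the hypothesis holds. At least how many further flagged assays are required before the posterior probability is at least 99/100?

15

Prior odds = 1/12.
Combined Bayes factor of the evidence already in hand = (2/3) × 2.1 = 1.4.
Odds after that evidence = (1/12) × 1.4 = 7/60.
Target odds = 0.99/0.01 = 99.
Need 1.6ⁿ ≥ 99 ÷ (7/60) = 5940/7.
1.6¹⁴ ≈720.576 falls short of 5940/7 but 1.6¹⁵ ≈1152.92 reaches it, so n = 15.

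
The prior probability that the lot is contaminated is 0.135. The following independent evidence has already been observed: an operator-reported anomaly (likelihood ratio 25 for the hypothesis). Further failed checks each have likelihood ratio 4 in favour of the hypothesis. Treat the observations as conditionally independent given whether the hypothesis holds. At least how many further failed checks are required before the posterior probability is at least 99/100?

3

Prior odds = 0.135/0.865 = 27/173.
Bayes factor of the evidence already in hand = 25.
Odds after that evidence = (27/173) × 25 = 675/173.
Target odds = 0.99/0.01 = 99.
Need 4ⁿ ≥ 99 ÷ (675/173) = 1903/75.
4² = 16 falls short of 1903/75 but 4³ = 64 reaches it, so n = 3.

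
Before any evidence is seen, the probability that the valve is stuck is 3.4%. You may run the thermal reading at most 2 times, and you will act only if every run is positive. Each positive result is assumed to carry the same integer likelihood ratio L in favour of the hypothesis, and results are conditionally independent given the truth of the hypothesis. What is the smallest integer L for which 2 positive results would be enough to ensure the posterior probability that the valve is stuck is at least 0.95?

24

Prior odds = 0.034/0.966 = 17/483.
Target odds = 0.95/0.05 = 19.
Need L² ≥ 19 ÷ (17/483) = 9177/17.
23² = 529 < 9177/17 ≤ 576 = 24², so L = 24.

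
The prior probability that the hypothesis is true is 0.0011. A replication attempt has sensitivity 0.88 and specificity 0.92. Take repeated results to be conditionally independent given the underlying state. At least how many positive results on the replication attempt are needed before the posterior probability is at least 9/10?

4

Prior odds = 0.0011/0.9989 = 11/9989.
False-positive rate = 1 − 0.92 = 0.08; likelihood ratio of a positive = 0.88/0.08 = 11.
Target posterior odds = 0.9/0.1 = 9.
Need (11/9989) × 11ⁿ ≥ 9, i.e. 11ⁿ ≥ 89901/11.
11³ = 1331 falls short of 89901/11 but 11⁴ = 14641 reaches it, so n = 4.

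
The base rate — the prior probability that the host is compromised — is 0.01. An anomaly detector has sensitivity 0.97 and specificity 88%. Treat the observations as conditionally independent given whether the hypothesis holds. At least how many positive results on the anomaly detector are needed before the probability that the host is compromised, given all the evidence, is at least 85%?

4

Prior odds: 0.01 ÷ 0.99 = 1/99.
False-positive rate = 1 − 0.88 = 0.12; likelihood ratio of a positive = 0.97/0.12 = 97/12.
Target odds: 0.85 ÷ 0.15 = 17/3.
Require (97/12)ⁿ ≥ 17/3 ÷ (1/99) = 561.
(97/12)³ = 912673/1728 falls short of 561 but (97/12)⁴ = 88529281/20736 reaches it, so n = 4.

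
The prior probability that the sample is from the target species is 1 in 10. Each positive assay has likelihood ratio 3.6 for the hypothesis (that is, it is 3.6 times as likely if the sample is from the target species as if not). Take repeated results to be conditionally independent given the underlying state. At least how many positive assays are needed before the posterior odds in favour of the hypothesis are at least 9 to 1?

4

Prior odds: 0.1 ÷ 0.9 = 1/9.
Likelihood ratio per positive assay = 3.6.
Target odds = 9.
Need (1/9) × 3.6ⁿ ≥ 9, i.e. 3.6ⁿ ≥ 81.
3.6³ = 46.656 falls short of 81 but 3.6⁴ = 167.9616 reaches it, so n = 4.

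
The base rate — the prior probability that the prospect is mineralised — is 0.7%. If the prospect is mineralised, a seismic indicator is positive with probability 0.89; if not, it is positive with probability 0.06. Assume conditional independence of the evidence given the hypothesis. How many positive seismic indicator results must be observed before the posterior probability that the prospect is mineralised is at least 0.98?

4

Prior odds: 0.007 ÷ 0.993 = 7/993.
Likelihood ratio of a positive = 0.89/0.06 = 89/6.
Target posterior odds = 0.98/0.02 = 49.
Need (7/993) × (89/6)ⁿ ≥ 49, i.e. (89/6)ⁿ ≥ 6951.
(89/6)³ = 704969/216 falls short of 6951 but (89/6)⁴ = 62742241/1296 reaches it, so n = 4.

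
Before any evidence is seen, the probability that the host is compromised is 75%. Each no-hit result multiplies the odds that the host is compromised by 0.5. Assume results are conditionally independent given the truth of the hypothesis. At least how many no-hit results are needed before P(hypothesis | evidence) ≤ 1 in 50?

Prior odds: 0.75 ÷ 0.25 = 3.
Likelihood ratio per no-hit result = 0.5.
Target posterior odds = 0.02/0.98 = 1/49.
Require 0.5ⁿ ≤ 1/49 ÷ 3 = 1/147.
0.5⁷ = 0.0078125 is still above 1/147 but 0.5⁸ = 0.00390625 is at or below it, so n = 8.

8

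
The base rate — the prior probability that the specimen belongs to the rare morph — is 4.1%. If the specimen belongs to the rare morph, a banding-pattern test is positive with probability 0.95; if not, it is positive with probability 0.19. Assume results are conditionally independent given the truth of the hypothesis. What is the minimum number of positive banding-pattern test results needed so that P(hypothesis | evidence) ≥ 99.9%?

Prior odds: 0.041 ÷ 0.959 = 41/959.
Likelihood ratio of a positive = 0.95/0.19 = 5.
Target odds: 0.999 ÷ 0.001 = 999.
Need (41/959) × 5ⁿ ≥ 999, i.e. 5ⁿ ≥ 958041/41.
5⁶ = 15625 falls short of 958041/41 but 5⁷ = 78125 reaches it, so n = 7.

7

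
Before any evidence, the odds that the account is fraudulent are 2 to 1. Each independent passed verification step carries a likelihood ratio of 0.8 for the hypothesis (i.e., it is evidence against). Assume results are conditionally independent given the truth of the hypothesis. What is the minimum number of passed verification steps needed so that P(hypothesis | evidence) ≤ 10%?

Prior odds = 2.
Likelihood ratio per passed verification step = 0.8.
Target odds: 0.1 ÷ 0.9 = 1/9.
Need 2 × 0.8ⁿ ≤ 1/9, i.e. 0.8ⁿ ≤ 1/18.
0.8¹² = 16777216/244140625 is still above 1/18 but 0.8¹³ ≈0.0549756 is at or below it, so n = 13.

13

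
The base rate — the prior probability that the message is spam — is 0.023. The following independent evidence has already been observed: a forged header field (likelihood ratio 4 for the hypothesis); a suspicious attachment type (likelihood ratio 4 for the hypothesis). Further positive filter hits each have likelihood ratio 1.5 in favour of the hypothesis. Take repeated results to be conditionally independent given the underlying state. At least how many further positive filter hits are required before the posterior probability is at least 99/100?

Prior odds = 0.023/0.977 = 23/977.
Combined Bayes factor of the evidence already in hand = 4 × 4 = 16.
Odds after that evidence = (23/977) × 16 = 368/977.
Target odds = 0.99/0.01 = 99.
Need 1.5ⁿ ≥ 99 ÷ (368/977) = 96723/368.
1.5¹³ = 1594323/8192 falls short of 96723/368 but 1.5¹⁴ = 4782969/16384 reaches it, so n = 14.

14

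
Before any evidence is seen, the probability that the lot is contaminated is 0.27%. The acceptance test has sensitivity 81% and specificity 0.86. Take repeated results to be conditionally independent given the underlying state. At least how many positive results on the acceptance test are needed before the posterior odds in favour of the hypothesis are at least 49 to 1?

6

Prior odds: 0.0027 ÷ 0.9973 = 27/9973.
False-positive rate = 1 − 0.86 = 0.14; likelihood ratio of a positive = 0.81/0.14 = 81/14.
Target odds = 49.
Need (27/9973) × (81/14)ⁿ ≥ 49, i.e. (81/14)ⁿ ≥ 488677/27.
(81/14)⁵ ≈6483.13 falls short of 488677/27 but (81/14)⁶ ≈37509.6 reaches it, so n = 6.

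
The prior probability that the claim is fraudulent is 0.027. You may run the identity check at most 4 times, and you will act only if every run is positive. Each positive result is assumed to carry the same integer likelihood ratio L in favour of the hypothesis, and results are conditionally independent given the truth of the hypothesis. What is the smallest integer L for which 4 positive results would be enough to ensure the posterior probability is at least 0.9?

Prior odds = 0.027/0.973 = 27/973.
Target odds = 0.9/0.1 = 9.
Need L⁴ ≥ 9 ÷ (27/973) = 973/3.
4⁴ = 256 < 973/3 ≤ 625 = 5⁴, so L = 5.

5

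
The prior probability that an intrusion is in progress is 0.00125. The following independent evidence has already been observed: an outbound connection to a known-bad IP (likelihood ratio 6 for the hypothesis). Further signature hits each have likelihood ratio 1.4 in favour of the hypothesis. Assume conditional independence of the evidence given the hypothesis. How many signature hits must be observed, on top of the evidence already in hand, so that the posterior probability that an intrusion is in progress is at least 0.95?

Prior odds = 0.00125/0.99875 = 1/799.
Bayes factor of the evidence already in hand = 6.
Odds after that evidence = (1/799) × 6 = 6/799.
Target odds = 0.95/0.05 = 19.
Need 1.4ⁿ ≥ 19 ÷ (6/799) = 15181/6.
1.4²³ ≈2295.86 falls short of 15181/6 but 1.4²⁴ ≈3214.2 reaches it, so n = 24.

24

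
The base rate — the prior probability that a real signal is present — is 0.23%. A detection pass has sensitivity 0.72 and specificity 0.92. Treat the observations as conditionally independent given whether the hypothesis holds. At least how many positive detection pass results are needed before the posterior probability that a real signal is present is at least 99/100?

5

Prior odds: 0.0023 ÷ 0.9977 = 23/9977.
False-positive rate = 1 − 0.92 = 0.08; likelihood ratio of a positive = 0.72/0.08 = 9.
Target odds: 0.99 ÷ 0.01 = 99.
Require 9ⁿ ≥ 99 ÷ (23/9977) = 987723/23.
9⁴ = 6561 falls short of 987723/23 but 9⁵ = 59049 reaches it, so n = 5.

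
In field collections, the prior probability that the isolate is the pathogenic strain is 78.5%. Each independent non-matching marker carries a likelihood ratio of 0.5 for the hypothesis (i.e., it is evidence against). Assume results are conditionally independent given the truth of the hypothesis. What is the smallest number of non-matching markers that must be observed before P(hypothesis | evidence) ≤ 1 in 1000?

Prior odds = 0.785/0.215 = 157/43.
Likelihood ratio per non-matching marker = 0.5.
Target posterior odds = 0.001/0.999 = 1/999.
Need (157/43) × 0.5ⁿ ≤ 1/999, i.e. 0.5ⁿ ≤ 43/156843.
0.5¹¹ = 1/2048 is still above 43/156843 but 0.5¹² = 1/4096 is at or below it, so n = 12.

12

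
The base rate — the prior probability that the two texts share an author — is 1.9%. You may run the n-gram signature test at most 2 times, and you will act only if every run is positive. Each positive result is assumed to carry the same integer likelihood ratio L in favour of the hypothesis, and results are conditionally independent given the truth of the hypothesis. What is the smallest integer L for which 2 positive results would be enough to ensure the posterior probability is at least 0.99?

72

Prior odds = 0.019/0.981 = 19/981.
Target odds = 0.99/0.01 = 99.
Need L² ≥ 99 ÷ (19/981) = 97119/19.
71² = 5041 < 97119/19 ≤ 5184 = 72², so L = 72.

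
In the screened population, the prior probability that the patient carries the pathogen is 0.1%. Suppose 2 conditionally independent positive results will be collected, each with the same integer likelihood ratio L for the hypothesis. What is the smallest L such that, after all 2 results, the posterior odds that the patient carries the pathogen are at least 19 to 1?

138

Prior odds = 0.001/0.999 = 1/999.
Target odds = 19.
Need L² ≥ 19 ÷ (1/999) = 18981.
137² = 18769 < 18981 ≤ 19044 = 138², so L = 138.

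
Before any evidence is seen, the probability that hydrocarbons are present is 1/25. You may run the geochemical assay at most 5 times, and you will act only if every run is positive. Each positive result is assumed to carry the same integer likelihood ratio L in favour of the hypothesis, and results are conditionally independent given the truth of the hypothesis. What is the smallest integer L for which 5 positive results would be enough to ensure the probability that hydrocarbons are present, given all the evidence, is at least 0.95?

4

Prior odds = 0.04/0.96 = 1/24.
Target odds = 0.95/0.05 = 19.
Need L⁵ ≥ 19 ÷ (1/24) = 456.
3⁵ = 243 < 456 ≤ 1024 = 4⁵, so L = 4.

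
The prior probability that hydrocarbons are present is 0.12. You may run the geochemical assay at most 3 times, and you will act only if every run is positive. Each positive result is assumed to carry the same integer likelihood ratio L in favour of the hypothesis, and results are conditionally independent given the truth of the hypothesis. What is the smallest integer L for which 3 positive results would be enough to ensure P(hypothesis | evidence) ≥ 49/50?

Prior odds = 0.12/0.88 = 3/22.
Target odds = 0.98/0.02 = 49.
Need L³ ≥ 49 ÷ (3/22) = 1078/3.
7³ = 343 < 1078/3 ≤ 512 = 8³, so L = 8.

8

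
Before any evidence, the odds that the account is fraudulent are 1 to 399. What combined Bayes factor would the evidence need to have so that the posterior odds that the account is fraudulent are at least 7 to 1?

Prior odds = 1/399.
Target odds = 7.
Required Bayes factor = 7 ÷ (1/399) = 2793.

2793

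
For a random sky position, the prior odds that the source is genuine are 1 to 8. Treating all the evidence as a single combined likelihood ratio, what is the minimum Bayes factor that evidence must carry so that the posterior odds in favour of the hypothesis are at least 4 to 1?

32

Prior odds = 0.125.
Target odds = 4.
Required Bayes factor = 4 ÷ 0.125 = 32.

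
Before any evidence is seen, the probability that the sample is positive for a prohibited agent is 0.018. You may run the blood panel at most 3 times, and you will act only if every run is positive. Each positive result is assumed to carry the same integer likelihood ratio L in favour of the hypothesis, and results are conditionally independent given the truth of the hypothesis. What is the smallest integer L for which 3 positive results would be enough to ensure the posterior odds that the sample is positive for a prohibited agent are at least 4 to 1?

Prior odds = 0.018/0.982 = 9/491.
Target odds = 4.
Need L³ ≥ 4 ÷ (9/491) = 1964/9.
6³ = 216 < 1964/9 ≤ 343 = 7³, so L = 7.

7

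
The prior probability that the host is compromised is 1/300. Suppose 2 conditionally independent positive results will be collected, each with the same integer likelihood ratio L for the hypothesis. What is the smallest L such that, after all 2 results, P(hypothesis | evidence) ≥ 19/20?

Prior odds = (1/300)/(299/300) = 1/299.
Target odds = 0.95/0.05 = 19.
Need L² ≥ 19 ÷ (1/299) = 5681.
75² = 5625 < 5681 ≤ 5776 = 76², so L = 76.

76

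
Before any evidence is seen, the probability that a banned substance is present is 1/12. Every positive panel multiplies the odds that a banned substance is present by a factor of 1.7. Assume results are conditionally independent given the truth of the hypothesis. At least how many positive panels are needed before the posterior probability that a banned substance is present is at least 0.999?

Prior odds = (1/12)/(11/12) = 1/11.
Likelihood ratio per positive panel = 1.7.
Target posterior odds = 0.999/0.001 = 999.
Require 1.7ⁿ ≥ 999 ÷ (1/11) = 10989.
1.7¹⁷ ≈8272.4 falls short of 10989 but 1.7¹⁸ ≈14063.1 reaches it, so n = 18.

18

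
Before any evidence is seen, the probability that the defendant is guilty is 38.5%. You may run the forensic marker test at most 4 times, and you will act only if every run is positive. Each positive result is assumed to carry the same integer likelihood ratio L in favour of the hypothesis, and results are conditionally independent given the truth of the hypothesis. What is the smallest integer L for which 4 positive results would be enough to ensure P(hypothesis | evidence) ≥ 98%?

3

Prior odds = 0.385/0.615 = 77/123.
Target odds = 0.98/0.02 = 49.
Need L⁴ ≥ 49 ÷ (77/123) = 861/11.
2⁴ = 16 < 861/11 ≤ 81 = 3⁴, so L = 3.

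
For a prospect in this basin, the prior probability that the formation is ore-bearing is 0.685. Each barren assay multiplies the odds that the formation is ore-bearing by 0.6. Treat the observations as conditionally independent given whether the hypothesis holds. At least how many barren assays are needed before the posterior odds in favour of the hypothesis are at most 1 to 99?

Prior odds = 0.685/0.315 = 137/63.
Likelihood ratio per barren assay = 0.6.
Target odds = 1/99.
Require 0.6ⁿ ≤ 1/99 ÷ (137/63) = 7/1507.
0.6¹⁰ = 59049/9765625 is still above 7/1507 but 0.6¹¹ = 177147/48828125 is at or below it, so n = 11.

11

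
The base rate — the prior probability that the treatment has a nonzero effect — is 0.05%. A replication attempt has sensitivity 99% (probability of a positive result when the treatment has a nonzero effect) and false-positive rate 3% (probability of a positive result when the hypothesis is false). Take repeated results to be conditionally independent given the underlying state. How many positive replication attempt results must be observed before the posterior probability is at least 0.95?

4

Prior odds = 0.0005/0.9995 = 1/1999.
Likelihood ratio of a positive result = 0.99/0.03 = 33.
Target odds: 0.95 ÷ 0.05 = 19.
Need (1/1999) × 33ⁿ ≥ 19, i.e. 33ⁿ ≥ 37981.
33³ = 35937 falls short of 37981 but 33⁴ = 1185921 reaches it, so n = 4.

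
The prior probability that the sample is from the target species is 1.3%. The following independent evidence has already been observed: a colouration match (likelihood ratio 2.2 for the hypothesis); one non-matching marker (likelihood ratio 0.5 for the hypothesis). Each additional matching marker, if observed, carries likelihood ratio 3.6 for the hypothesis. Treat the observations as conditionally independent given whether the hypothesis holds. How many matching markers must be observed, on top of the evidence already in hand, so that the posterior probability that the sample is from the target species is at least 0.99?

7

Prior odds = 0.013/0.987 = 13/987.
Combined Bayes factor of the evidence already in hand = 2.2 × 0.5 = 1.1.
Odds after that evidence = (13/987) × 1.1 = 143/9870.
Target odds = 0.99/0.01 = 99.
Need 3.6ⁿ ≥ 99 ÷ (143/9870) = 88830/13.
3.6⁶ = 34012224/15625 falls short of 88830/13 but 3.6⁷ = 612220032/78125 reaches it, so n = 7.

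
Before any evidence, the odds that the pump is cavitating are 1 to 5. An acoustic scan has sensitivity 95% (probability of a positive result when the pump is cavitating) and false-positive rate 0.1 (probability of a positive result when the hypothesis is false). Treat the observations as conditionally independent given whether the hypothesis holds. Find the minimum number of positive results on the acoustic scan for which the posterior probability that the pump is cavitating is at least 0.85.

Prior odds = 0.2.
Likelihood ratio of a positive result = 0.95/0.1 = 9.5.
Target odds: 0.85 ÷ 0.15 = 17/3.
Need 0.2 × 9.5ⁿ ≥ 17/3, i.e. 9.5ⁿ ≥ 85/3.
9.5¹ = 9.5 falls short of 85/3 but 9.5² = 90.25 reaches it, so n = 2.

2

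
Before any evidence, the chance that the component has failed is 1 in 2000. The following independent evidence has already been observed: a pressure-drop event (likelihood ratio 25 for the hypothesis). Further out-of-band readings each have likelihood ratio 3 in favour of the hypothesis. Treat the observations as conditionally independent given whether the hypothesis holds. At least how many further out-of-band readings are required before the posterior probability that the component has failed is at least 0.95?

7

Prior odds = 0.0005/0.9995 = 1/1999.
Bayes factor of the evidence already in hand = 25.
Odds after that evidence = (1/1999) × 25 = 25/1999.
Target odds = 0.95/0.05 = 19.
Need 3ⁿ ≥ 19 ÷ (25/1999) = 1519.24.
3⁶ = 729 falls short of 1519.24 but 3⁷ = 2187 reaches it, so n = 7.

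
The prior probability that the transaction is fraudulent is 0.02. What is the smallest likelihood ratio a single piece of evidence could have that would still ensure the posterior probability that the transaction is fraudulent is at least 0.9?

441

Prior odds = 0.02/0.98 = 1/49.
Target odds = 0.9/0.1 = 9.
Required Bayes factor = 9 ÷ (1/49) = 441.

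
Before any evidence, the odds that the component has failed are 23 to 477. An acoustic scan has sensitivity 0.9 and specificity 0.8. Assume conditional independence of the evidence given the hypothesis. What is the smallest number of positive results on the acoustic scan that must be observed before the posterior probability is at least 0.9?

Prior odds = 23/477.
False-positive rate = 1 − 0.8 = 0.2; likelihood ratio of a positive = 0.9/0.2 = 4.5.
Target posterior odds = 0.9/0.1 = 9.
Need (23/477) × 4.5ⁿ ≥ 9, i.e. 4.5ⁿ ≥ 4293/23.
4.5³ = 91.125 falls short of 4293/23 but 4.5⁴ = 410.0625 reaches it, so n = 4.

4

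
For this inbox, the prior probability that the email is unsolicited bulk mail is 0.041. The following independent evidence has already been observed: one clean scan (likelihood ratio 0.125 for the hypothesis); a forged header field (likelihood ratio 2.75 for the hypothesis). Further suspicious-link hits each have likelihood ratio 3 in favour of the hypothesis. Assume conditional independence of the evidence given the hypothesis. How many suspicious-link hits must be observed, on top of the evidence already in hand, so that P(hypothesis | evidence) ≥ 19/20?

Prior odds = 0.041/0.959 = 41/959.
Combined Bayes factor of the evidence already in hand = 0.125 × 2.75 = 0.34375.
Odds after that evidence = (41/959) × 0.34375 = 451/30688.
Target odds = 0.95/0.05 = 19.
Need 3ⁿ ≥ 19 ÷ (451/30688) = 583072/451.
3⁶ = 729 falls short of 583072/451 but 3⁷ = 2187 reaches it, so n = 7.

7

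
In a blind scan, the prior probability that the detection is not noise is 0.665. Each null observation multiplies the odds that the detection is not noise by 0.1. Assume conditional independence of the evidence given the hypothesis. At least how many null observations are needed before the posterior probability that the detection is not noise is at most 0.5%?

Prior odds: 0.665 ÷ 0.335 = 133/67.
Likelihood ratio per null observation = 0.1.
Target posterior odds = 0.005/0.995 = 1/199.
Need (133/67) × 0.1ⁿ ≤ 1/199, i.e. 0.1ⁿ ≤ 67/26467.
0.1² = 0.01 is still above 67/26467 but 0.1³ = 0.001 is at or below it, so n = 3.

3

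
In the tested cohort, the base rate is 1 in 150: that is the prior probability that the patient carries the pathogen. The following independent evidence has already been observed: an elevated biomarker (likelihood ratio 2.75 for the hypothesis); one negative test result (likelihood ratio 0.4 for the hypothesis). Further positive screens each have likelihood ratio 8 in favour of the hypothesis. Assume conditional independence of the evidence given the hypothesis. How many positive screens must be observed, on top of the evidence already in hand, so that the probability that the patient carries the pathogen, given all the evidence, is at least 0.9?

Prior odds = (1/150)/(149/150) = 1/149.
Combined Bayes factor of the evidence already in hand = 2.75 × 0.4 = 1.1.
Odds after that evidence = (1/149) × 1.1 = 11/1490.
Target odds = 0.9/0.1 = 9.
Need 8ⁿ ≥ 9 ÷ (11/1490) = 13410/11.
8³ = 512 falls short of 13410/11 but 8⁴ = 4096 reaches it, so n = 4.

4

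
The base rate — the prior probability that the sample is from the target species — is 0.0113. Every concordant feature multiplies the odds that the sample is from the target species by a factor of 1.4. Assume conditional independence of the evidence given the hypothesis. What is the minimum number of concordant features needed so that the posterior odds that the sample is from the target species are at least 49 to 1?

25

Prior odds = 0.0113/0.9887 = 113/9887.
Likelihood ratio per concordant feature = 1.4.
Target odds = 49.
Need (113/9887) × 1.4ⁿ ≥ 49, i.e. 1.4ⁿ ≥ 484463/113.
1.4²⁴ ≈3214.2 falls short of 484463/113 but 1.4²⁵ ≈4499.88 reaches it, so n = 25.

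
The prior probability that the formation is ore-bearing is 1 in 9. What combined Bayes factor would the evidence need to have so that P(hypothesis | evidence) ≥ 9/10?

Prior odds = (1/9)/(8/9) = 0.125.
Target odds = 0.9/0.1 = 9.
Required Bayes factor = 9 ÷ 0.125 = 72.

72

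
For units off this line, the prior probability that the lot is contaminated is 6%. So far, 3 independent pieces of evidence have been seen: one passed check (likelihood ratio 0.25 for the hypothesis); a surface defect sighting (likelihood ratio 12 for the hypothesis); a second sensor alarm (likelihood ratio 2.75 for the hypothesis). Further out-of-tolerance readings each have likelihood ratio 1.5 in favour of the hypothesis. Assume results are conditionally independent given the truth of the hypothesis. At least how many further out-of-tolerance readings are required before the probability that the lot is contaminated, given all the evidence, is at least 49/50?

Prior odds = 0.06/0.94 = 3/47.
Combined Bayes factor of the evidence already in hand = 0.25 × 12 × 2.75 = 8.25.
Odds after that evidence = (3/47) × 8.25 = 99/188.
Target odds = 0.98/0.02 = 49.
Need 1.5ⁿ ≥ 49 ÷ (99/188) = 9212/99.
1.5¹¹ = 177147/2048 falls short of 9212/99 but 1.5¹² = 531441/4096 reaches it, so n = 12.

12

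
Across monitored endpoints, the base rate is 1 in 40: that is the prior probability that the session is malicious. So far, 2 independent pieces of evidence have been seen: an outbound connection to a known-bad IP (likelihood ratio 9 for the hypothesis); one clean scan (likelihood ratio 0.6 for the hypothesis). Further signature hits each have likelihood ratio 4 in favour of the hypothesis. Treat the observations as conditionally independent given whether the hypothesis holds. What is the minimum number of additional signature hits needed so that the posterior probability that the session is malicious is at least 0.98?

Prior odds = 0.025/0.975 = 1/39.
Combined Bayes factor of the evidence already in hand = 9 × 0.6 = 5.4.
Odds after that evidence = (1/39) × 5.4 = 9/65.
Target odds = 0.98/0.02 = 49.
Need 4ⁿ ≥ 49 ÷ (9/65) = 3185/9.
4⁴ = 256 falls short of 3185/9 but 4⁵ = 1024 reaches it, so n = 5.

5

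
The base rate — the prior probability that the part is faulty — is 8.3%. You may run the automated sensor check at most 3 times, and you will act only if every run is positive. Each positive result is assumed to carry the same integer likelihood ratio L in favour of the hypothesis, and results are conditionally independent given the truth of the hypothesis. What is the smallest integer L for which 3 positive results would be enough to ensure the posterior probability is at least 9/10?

Prior odds = 0.083/0.917 = 83/917.
Target odds = 0.9/0.1 = 9.
Need L³ ≥ 9 ÷ (83/917) = 8253/83.
4³ = 64 < 8253/83 ≤ 125 = 5³, so L = 5.

5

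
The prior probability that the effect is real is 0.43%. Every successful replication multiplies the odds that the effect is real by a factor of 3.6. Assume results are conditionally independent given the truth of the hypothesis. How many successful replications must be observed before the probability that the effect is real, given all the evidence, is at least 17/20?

6

Prior odds: 0.0043 ÷ 0.9957 = 43/9957.
Likelihood ratio per successful replication = 3.6.
Target odds: 0.85 ÷ 0.15 = 17/3.
Require 3.6ⁿ ≥ 17/3 ÷ (43/9957) = 56423/43.
3.6⁵ = 604.66176 falls short of 56423/43 but 3.6⁶ = 34012224/15625 reaches it, so n = 6.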